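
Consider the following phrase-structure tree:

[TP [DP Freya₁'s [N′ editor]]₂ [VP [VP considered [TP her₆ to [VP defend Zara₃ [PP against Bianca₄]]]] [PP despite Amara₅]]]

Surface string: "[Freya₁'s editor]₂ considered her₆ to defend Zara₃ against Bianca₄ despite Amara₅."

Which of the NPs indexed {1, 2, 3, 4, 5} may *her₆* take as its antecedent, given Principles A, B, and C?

*her* is a pronoun, so Principle B applies: it must be free in its binding domain.
Binding domain of *her₆*: the matrix TP, whose subject is [Freya₁'s editor]₂.
*Freya₁* and the pronoun do not c-command one another → neither Principle B nor Principle C is at stake; coindexation permitted.
*[Freya₁'s editor]₂* c-commands the pronoun within its binding domain → coindexation would violate Principle B.
*Zara₃*: the pronoun c-commands this R-expression → coindexation would violate Principle C on *Zara₃*.
*Bianca₄*: the pronoun c-commands this R-expression → coindexation would violate Principle C on *Bianca₄*.
*Amara₅* and the pronoun do not c-command one another → neither Principle B nor Principle C is at stake; coindexation permitted.

{1, 5}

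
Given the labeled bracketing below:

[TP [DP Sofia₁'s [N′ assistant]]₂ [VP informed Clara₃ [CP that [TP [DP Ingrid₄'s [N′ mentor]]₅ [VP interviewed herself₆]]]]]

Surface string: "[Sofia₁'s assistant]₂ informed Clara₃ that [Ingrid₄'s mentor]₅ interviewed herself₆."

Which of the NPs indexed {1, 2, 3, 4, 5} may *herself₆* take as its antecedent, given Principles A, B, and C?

{5}

*herself* is an anaphor, so Principle A applies: it must be bound in its binding domain.
Binding domain of *herself₆*: the embedded TP, whose subject is [Ingrid₄'s mentor]₅.
*Sofia₁* does not c-command the anaphor → cannot bind it.
*[Sofia₁'s assistant]₂* c-commands the anaphor but is outside its binding domain → cannot satisfy Principle A.
*Clara₃* c-commands the anaphor but is outside its binding domain → cannot satisfy Principle A.
*Ingrid₄* does not c-command the anaphor → cannot bind it.
*[Ingrid₄'s mentor]₅* c-commands the anaphor within its binding domain → licit binder.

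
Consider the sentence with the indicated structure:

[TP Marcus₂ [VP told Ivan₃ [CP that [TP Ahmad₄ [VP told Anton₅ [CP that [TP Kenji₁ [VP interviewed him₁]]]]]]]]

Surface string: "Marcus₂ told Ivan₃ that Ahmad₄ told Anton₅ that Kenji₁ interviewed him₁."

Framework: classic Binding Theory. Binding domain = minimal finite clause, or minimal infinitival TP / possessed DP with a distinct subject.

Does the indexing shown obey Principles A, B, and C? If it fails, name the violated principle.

The two coindexed NPs are *Kenji₁* and *him₁*.
*him₁* is a pronoun. Its binding domain is the embedded TP, whose subject is Kenji₁.
*Kenji₁* c-commands it within that domain and carries the same index.
The pronoun is locally bound → Principle B violation.

Principle B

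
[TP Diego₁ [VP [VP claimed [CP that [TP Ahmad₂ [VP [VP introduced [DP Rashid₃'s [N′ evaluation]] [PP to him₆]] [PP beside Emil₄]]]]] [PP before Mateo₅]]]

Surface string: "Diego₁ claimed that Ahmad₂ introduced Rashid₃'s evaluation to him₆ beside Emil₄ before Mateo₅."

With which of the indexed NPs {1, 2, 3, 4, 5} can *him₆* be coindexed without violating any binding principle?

{1, 3, 4, 5}

*him* is a pronoun, so Principle B applies: it must be free in its binding domain.
Binding domain of *him₆*: the embedded TP, whose subject is Ahmad₂.
*Diego₁* c-commands the pronoun but from outside its binding domain, and is not c-commanded by it → coindexation permitted.
*Ahmad₂* c-commands the pronoun within its binding domain → coindexation would violate Principle B.
*Rashid₃* and the pronoun do not c-command one another → neither Principle B nor Principle C is at stake; coindexation permitted.
*Emil₄* and the pronoun do not c-command one another → neither Principle B nor Principle C is at stake; coindexation permitted.
*Mateo₅* and the pronoun do not c-command one another → neither Principle B nor Principle C is at stake; coindexation permitted.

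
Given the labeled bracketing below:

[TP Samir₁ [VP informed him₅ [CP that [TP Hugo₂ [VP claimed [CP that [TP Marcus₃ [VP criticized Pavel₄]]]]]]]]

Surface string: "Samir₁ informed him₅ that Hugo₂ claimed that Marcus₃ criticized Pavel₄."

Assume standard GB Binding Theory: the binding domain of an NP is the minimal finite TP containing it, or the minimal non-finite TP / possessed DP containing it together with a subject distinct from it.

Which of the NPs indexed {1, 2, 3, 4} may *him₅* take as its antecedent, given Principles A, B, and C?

none

*him* is a pronoun, so Principle B applies: it must be free in its binding domain.
Binding domain of *him₅*: the matrix TP, whose subject is Samir₁.
*Samir₁* c-commands the pronoun within its binding domain → coindexation would violate Principle B.
*Hugo₂*: the pronoun c-commands this R-expression → coindexation would violate Principle C on *Hugo₂*.
*Marcus₃*: the pronoun c-commands this R-expression → coindexation would violate Principle C on *Marcus₃*.
*Pavel₄*: the pronoun c-commands this R-expression → coindexation would violate Principle C on *Pavel₄*.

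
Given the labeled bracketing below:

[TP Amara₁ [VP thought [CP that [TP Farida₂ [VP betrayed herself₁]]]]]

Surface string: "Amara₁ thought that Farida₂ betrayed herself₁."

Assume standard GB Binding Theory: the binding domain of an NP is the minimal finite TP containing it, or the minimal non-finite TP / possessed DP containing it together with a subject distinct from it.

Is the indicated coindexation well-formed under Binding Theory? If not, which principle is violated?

Principle A

The two coindexed NPs are *Amara₁* and *herself₁*.
*herself₁* is an anaphor. Principle A requires it to be bound within its binding domain — the embedded TP, whose subject is Farida₂.
Within that domain it is c-commanded by *Farida₂*, which does not share its index.
*Amara₁* does c-command the anaphor, but from outside its binding domain.
The anaphor is unbound in its domain → Principle A violation.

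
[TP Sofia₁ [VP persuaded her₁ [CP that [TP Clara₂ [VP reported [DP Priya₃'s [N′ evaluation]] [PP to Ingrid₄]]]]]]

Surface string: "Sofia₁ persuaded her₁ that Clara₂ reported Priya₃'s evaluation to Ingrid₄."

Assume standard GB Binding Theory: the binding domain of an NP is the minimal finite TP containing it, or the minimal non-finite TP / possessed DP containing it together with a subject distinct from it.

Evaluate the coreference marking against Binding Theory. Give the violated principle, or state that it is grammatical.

Principle B

The two coindexed NPs are *Sofia₁* and *her₁*.
*her₁* is a pronoun. Its binding domain is the matrix TP, whose subject is Sofia₁.
*Sofia₁* c-commands it within that domain and carries the same index.
The pronoun is locally bound → Principle B violation.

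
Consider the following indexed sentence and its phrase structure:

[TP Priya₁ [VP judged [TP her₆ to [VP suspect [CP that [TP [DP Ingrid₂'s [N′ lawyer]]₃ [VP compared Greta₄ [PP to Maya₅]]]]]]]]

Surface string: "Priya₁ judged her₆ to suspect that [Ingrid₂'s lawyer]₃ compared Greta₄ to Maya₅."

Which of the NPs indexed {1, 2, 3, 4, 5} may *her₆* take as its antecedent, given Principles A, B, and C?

none

*her* is a pronoun, so Principle B applies: it must be free in its binding domain.
Binding domain of *her₆*: the matrix TP, whose subject is Priya₁.
*Priya₁* c-commands the pronoun within its binding domain → coindexation would violate Principle B.
*Ingrid₂*: the pronoun c-commands this R-expression → coindexation would violate Principle C on *Ingrid₂*.
*[Ingrid₂'s lawyer]₃*: the pronoun c-commands this R-expression → coindexation would violate Principle C on *[Ingrid₂'s lawyer]₃*.
*Greta₄*: the pronoun c-commands this R-expression → coindexation would violate Principle C on *Greta₄*.
*Maya₅*: the pronoun c-commands this R-expression → coindexation would violate Principle C on *Maya₅*.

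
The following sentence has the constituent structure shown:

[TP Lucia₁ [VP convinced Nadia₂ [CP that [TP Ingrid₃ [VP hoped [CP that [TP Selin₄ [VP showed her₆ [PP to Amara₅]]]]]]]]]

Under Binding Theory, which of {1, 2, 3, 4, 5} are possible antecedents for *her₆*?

*her* is a pronoun, so Principle B applies: it must be free in its binding domain.
Binding domain of *her₆*: the embedded TP, whose subject is Selin₄.
*Lucia₁* c-commands the pronoun but from outside its binding domain, and is not c-commanded by it → coindexation permitted.
*Nadia₂* c-commands the pronoun but from outside its binding domain, and is not c-commanded by it → coindexation permitted.
*Ingrid₃* c-commands the pronoun but from outside its binding domain, and is not c-commanded by it → coindexation permitted.
*Selin₄* c-commands the pronoun within its binding domain → coindexation would violate Principle B.
*Amara₅*: the pronoun c-commands this R-expression → coindexation would violate Principle C on *Amara₅*.

{1, 2, 3}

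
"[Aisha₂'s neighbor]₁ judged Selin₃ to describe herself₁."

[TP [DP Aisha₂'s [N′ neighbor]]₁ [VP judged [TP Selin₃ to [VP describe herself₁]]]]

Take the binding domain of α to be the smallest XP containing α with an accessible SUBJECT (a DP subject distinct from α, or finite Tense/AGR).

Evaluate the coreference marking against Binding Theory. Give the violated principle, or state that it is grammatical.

Principle A

The two coindexed NPs are *[Aisha₂'s neighbor]₁* and *herself₁*.
*herself₁* is an anaphor. Principle A requires it to be bound within its binding domain — the embedded TP, whose subject is Selin₃.
Within that domain it is c-commanded by *Selin₃*, which does not share its index.
*[Aisha₂'s neighbor]₁* does c-command the anaphor, but from outside its binding domain.
The anaphor is unbound in its domain → Principle A violation.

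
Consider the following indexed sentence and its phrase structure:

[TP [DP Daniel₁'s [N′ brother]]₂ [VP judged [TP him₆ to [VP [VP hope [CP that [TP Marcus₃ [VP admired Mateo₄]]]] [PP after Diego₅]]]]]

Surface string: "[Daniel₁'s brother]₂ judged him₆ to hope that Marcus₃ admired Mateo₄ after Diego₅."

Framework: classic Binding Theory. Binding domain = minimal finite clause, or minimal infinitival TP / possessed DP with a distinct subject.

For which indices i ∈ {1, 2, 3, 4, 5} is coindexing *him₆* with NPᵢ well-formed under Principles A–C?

{1}

*him* is a pronoun, so Principle B applies: it must be free in its binding domain.
Binding domain of *him₆*: the matrix TP, whose subject is [Daniel₁'s brother]₂.
*Daniel₁* and the pronoun do not c-command one another → neither Principle B nor Principle C is at stake; coindexation permitted.
*[Daniel₁'s brother]₂* c-commands the pronoun within its binding domain → coindexation would violate Principle B.
*Marcus₃*: the pronoun c-commands this R-expression → coindexation would violate Principle C on *Marcus₃*.
*Mateo₄*: the pronoun c-commands this R-expression → coindexation would violate Principle C on *Mateo₄*.
*Diego₅*: the pronoun c-commands this R-expression → coindexation would violate Principle C on *Diego₅*.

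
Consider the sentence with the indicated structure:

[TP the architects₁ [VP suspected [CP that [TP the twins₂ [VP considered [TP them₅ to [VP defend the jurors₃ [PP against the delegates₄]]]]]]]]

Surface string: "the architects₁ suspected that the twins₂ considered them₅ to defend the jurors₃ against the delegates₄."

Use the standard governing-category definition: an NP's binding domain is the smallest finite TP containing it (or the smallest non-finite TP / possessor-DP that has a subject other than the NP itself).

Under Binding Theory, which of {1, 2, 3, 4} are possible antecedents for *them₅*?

*them* is a pronoun, so Principle B applies: it must be free in its binding domain.
Binding domain of *them₅*: the embedded TP, whose subject is the twins₂.
*the architects₁* c-commands the pronoun but from outside its binding domain, and is not c-commanded by it → coindexation permitted.
*the twins₂* c-commands the pronoun within its binding domain → coindexation would violate Principle B.
*the jurors₃*: the pronoun c-commands this R-expression → coindexation would violate Principle C on *the jurors₃*.
*the delegates₄*: the pronoun c-commands this R-expression → coindexation would violate Principle C on *the delegates₄*.

{1}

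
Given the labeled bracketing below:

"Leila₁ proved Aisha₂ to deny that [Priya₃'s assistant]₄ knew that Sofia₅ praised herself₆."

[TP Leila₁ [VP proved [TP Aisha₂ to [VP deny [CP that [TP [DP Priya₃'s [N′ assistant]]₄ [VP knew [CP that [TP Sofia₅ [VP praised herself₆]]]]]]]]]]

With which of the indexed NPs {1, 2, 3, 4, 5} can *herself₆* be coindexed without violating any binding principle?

*herself* is an anaphor, so Principle A applies: it must be bound in its binding domain.
Binding domain of *herself₆*: the embedded TP, whose subject is Sofia₅.
*Leila₁* c-commands the anaphor but is outside its binding domain → cannot satisfy Principle A.
*Aisha₂* c-commands the anaphor but is outside its binding domain → cannot satisfy Principle A.
*Priya₃* does not c-command the anaphor → cannot bind it.
*[Priya₃'s assistant]₄* c-commands the anaphor but is outside its binding domain → cannot satisfy Principle A.
*Sofia₅* c-commands the anaphor within its binding domain → licit binder.

{5}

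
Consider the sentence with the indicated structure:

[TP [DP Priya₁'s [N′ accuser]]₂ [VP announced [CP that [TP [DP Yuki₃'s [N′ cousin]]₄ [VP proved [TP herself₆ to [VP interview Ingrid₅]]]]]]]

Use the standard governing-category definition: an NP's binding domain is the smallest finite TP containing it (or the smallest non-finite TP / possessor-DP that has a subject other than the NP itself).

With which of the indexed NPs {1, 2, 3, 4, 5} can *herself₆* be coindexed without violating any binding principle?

*herself* is an anaphor, so Principle A applies: it must be bound in its binding domain.
Binding domain of *herself₆*: the embedded TP, whose subject is [Yuki₃'s cousin]₄.
*Priya₁* does not c-command the anaphor → cannot bind it.
*[Priya₁'s accuser]₂* c-commands the anaphor but is outside its binding domain → cannot satisfy Principle A.
*Yuki₃* does not c-command the anaphor → cannot bind it.
*[Yuki₃'s cousin]₄* c-commands the anaphor within its binding domain → licit binder.
*Ingrid₅* does not c-command the anaphor → cannot bind it.

{4}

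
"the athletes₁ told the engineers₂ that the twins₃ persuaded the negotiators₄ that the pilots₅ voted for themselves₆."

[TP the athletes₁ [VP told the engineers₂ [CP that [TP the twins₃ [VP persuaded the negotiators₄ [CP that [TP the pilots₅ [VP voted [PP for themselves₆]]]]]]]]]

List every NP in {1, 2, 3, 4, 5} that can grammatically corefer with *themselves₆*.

{5}

*themselves* is an anaphor, so Principle A applies: it must be bound in its binding domain.
Binding domain of *themselves₆*: the embedded TP, whose subject is the pilots₅.
*the athletes₁* c-commands the anaphor but is outside its binding domain → cannot satisfy Principle A.
*the engineers₂* c-commands the anaphor but is outside its binding domain → cannot satisfy Principle A.
*the twins₃* c-commands the anaphor but is outside its binding domain → cannot satisfy Principle A.
*the negotiators₄* c-commands the anaphor but is outside its binding domain → cannot satisfy Principle A.
*the pilots₅* c-commands the anaphor within its binding domain → licit binder.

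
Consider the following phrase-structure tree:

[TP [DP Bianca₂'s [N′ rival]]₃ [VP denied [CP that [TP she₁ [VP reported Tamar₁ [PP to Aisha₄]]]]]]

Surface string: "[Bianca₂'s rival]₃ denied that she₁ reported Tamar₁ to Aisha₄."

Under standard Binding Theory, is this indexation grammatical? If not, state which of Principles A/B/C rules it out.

The two coindexed NPs are *she₁* and *Tamar₁*.
*Tamar₁* is an R-expression. Principle C requires it to be free everywhere.
*she₁* c-commands it and carries the same index.
The R-expression is bound → Principle C violation.

Principle C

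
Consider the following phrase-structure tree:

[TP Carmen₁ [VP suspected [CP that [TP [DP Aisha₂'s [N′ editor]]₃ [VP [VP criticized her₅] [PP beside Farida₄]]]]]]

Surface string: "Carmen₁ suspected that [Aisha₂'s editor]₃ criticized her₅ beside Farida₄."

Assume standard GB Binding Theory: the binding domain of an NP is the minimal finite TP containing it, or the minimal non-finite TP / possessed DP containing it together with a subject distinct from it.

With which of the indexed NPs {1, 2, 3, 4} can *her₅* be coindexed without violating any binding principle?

*her* is a pronoun, so Principle B applies: it must be free in its binding domain.
Binding domain of *her₅*: the embedded TP, whose subject is [Aisha₂'s editor]₃.
*Carmen₁* c-commands the pronoun but from outside its binding domain, and is not c-commanded by it → coindexation permitted.
*Aisha₂* and the pronoun do not c-command one another → neither Principle B nor Principle C is at stake; coindexation permitted.
*[Aisha₂'s editor]₃* c-commands the pronoun within its binding domain → coindexation would violate Principle B.
*Farida₄* and the pronoun do not c-command one another → neither Principle B nor Principle C is at stake; coindexation permitted.

{1, 2, 4}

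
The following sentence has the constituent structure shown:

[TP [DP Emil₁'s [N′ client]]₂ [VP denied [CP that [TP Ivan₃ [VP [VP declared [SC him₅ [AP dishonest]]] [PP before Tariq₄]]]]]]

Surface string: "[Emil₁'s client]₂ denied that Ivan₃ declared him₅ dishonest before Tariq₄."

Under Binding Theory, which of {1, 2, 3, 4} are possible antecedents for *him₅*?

{1, 2, 4}

*him* is a pronoun, so Principle B applies: it must be free in its binding domain.
Binding domain of *him₅*: the embedded TP, whose subject is Ivan₃.
*Emil₁* and the pronoun do not c-command one another → neither Principle B nor Principle C is at stake; coindexation permitted.
*[Emil₁'s client]₂* c-commands the pronoun but from outside its binding domain, and is not c-commanded by it → coindexation permitted.
*Ivan₃* c-commands the pronoun within its binding domain → coindexation would violate Principle B.
*Tariq₄* and the pronoun do not c-command one another → neither Principle B nor Principle C is at stake; coindexation permitted.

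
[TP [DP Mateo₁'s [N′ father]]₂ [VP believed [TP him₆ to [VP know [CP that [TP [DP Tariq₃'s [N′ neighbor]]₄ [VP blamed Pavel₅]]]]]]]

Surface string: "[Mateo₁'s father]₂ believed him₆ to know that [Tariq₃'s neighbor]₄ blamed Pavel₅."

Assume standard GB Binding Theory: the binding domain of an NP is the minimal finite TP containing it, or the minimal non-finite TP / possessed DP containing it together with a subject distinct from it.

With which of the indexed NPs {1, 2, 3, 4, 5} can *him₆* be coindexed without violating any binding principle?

*him* is a pronoun, so Principle B applies: it must be free in its binding domain.
Binding domain of *him₆*: the matrix TP, whose subject is [Mateo₁'s father]₂.
*Mateo₁* and the pronoun do not c-command one another → neither Principle B nor Principle C is at stake; coindexation permitted.
*[Mateo₁'s father]₂* c-commands the pronoun within its binding domain → coindexation would violate Principle B.
*Tariq₃*: the pronoun c-commands this R-expression → coindexation would violate Principle C on *Tariq₃*.
*[Tariq₃'s neighbor]₄*: the pronoun c-commands this R-expression → coindexation would violate Principle C on *[Tariq₃'s neighbor]₄*.
*Pavel₅*: the pronoun c-commands this R-expression → coindexation would violate Principle C on *Pavel₅*.

{1}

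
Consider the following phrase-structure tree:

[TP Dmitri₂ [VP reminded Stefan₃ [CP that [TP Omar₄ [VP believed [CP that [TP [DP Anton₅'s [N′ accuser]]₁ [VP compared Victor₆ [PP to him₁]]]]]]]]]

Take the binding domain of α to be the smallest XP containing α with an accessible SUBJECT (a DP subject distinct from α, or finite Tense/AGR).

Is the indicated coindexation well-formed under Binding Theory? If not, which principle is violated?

Principle B

The two coindexed NPs are *[Anton₅'s accuser]₁* and *him₁*.
*him₁* is a pronoun. Its binding domain is the embedded TP, whose subject is [Anton₅'s accuser]₁.
*[Anton₅'s accuser]₁* c-commands it within that domain and carries the same index.
The pronoun is locally bound → Principle B violation.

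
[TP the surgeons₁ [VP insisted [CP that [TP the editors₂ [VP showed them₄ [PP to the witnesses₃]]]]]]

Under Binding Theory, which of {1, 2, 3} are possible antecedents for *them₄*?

*them* is a pronoun, so Principle B applies: it must be free in its binding domain.
Binding domain of *them₄*: the embedded TP, whose subject is the editors₂.
*the surgeons₁* c-commands the pronoun but from outside its binding domain, and is not c-commanded by it → coindexation permitted.
*the editors₂* c-commands the pronoun within its binding domain → coindexation would violate Principle B.
*the witnesses₃*: the pronoun c-commands this R-expression → coindexation would violate Principle C on *the witnesses₃*.

{1}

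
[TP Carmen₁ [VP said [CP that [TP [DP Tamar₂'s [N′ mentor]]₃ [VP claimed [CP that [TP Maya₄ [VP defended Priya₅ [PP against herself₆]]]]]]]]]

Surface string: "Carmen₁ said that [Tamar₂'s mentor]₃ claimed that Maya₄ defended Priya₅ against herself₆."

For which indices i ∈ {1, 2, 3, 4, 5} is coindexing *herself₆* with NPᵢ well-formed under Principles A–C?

*herself* is an anaphor, so Principle A applies: it must be bound in its binding domain.
Binding domain of *herself₆*: the embedded TP, whose subject is Maya₄.
*Carmen₁* c-commands the anaphor but is outside its binding domain → cannot satisfy Principle A.
*Tamar₂* does not c-command the anaphor → cannot bind it.
*[Tamar₂'s mentor]₃* c-commands the anaphor but is outside its binding domain → cannot satisfy Principle A.
*Maya₄* c-commands the anaphor within its binding domain → licit binder.
*Priya₅* c-commands the anaphor within its binding domain → licit binder.

{4, 5}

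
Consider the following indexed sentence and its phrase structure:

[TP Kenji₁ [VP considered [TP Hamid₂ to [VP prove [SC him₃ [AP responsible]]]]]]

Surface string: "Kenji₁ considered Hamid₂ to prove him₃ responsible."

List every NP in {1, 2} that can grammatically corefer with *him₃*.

*him* is a pronoun, so Principle B applies: it must be free in its binding domain.
Binding domain of *him₃*: the embedded TP, whose subject is Hamid₂.
*Kenji₁* c-commands the pronoun but from outside its binding domain, and is not c-commanded by it → coindexation permitted.
*Hamid₂* c-commands the pronoun within its binding domain → coindexation would violate Principle B.

{1}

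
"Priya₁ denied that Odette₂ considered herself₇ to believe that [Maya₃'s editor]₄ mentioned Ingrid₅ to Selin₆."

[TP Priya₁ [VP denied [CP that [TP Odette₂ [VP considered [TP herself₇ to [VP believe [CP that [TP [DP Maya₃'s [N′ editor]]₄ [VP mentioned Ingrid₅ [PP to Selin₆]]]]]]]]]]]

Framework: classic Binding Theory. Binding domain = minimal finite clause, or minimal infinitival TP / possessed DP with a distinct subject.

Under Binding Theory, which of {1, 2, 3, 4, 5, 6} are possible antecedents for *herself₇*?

*herself* is an anaphor, so Principle A applies: it must be bound in its binding domain.
Binding domain of *herself₇*: the embedded TP, whose subject is Odette₂.
*Priya₁* c-commands the anaphor but is outside its binding domain → cannot satisfy Principle A.
*Odette₂* c-commands the anaphor within its binding domain → licit binder.
*Maya₃* does not c-command the anaphor → cannot bind it.
*[Maya₃'s editor]₄* does not c-command the anaphor → cannot bind it.
*Ingrid₅* does not c-command the anaphor → cannot bind it.
*Selin₆* does not c-command the anaphor → cannot bind it.

{2}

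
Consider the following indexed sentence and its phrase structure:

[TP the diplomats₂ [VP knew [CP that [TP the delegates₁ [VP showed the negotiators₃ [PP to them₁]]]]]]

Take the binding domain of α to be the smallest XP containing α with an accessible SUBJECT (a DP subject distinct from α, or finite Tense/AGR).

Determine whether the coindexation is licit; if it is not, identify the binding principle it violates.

Principle B

The two coindexed NPs are *the delegates₁* and *them₁*.
*them₁* is a pronoun. Its binding domain is the embedded TP, whose subject is the delegates₁.
*the delegates₁* c-commands it within that domain and carries the same index.
The pronoun is locally bound → Principle B violation.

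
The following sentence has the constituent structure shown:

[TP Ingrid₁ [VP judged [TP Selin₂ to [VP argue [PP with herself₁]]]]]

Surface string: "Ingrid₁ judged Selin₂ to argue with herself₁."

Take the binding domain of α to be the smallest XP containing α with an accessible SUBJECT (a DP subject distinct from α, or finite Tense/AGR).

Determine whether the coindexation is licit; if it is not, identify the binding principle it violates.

The two coindexed NPs are *Ingrid₁* and *herself₁*.
*herself₁* is an anaphor. Principle A requires it to be bound within its binding domain — the embedded TP, whose subject is Selin₂.
Within that domain it is c-commanded by *Selin₂*, which does not share its index.
*Ingrid₁* does c-command the anaphor, but from outside its binding domain.
The anaphor is unbound in its domain → Principle A violation.

Principle A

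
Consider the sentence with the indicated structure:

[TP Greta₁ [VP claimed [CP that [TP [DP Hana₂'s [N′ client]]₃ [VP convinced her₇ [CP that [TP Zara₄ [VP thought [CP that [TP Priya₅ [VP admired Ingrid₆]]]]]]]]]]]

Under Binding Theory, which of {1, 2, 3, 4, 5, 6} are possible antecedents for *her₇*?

{1, 2}

*her* is a pronoun, so Principle B applies: it must be free in its binding domain.
Binding domain of *her₇*: the embedded TP, whose subject is [Hana₂'s client]₃.
*Greta₁* c-commands the pronoun but from outside its binding domain, and is not c-commanded by it → coindexation permitted.
*Hana₂* and the pronoun do not c-command one another → neither Principle B nor Principle C is at stake; coindexation permitted.
*[Hana₂'s client]₃* c-commands the pronoun within its binding domain → coindexation would violate Principle B.
*Zara₄*: the pronoun c-commands this R-expression → coindexation would violate Principle C on *Zara₄*.
*Priya₅*: the pronoun c-commands this R-expression → coindexation would violate Principle C on *Priya₅*.
*Ingrid₆*: the pronoun c-commands this R-expression → coindexation would violate Principle C on *Ingrid₆*.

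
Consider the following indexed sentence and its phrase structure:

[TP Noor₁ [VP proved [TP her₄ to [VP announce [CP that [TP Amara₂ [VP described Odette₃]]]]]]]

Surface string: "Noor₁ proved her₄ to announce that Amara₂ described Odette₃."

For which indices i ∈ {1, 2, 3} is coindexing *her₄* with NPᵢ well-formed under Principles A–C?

*her* is a pronoun, so Principle B applies: it must be free in its binding domain.
Binding domain of *her₄*: the matrix TP, whose subject is Noor₁.
*Noor₁* c-commands the pronoun within its binding domain → coindexation would violate Principle B.
*Amara₂*: the pronoun c-commands this R-expression → coindexation would violate Principle C on *Amara₂*.
*Odette₃*: the pronoun c-commands this R-expression → coindexation would violate Principle C on *Odette₃*.

none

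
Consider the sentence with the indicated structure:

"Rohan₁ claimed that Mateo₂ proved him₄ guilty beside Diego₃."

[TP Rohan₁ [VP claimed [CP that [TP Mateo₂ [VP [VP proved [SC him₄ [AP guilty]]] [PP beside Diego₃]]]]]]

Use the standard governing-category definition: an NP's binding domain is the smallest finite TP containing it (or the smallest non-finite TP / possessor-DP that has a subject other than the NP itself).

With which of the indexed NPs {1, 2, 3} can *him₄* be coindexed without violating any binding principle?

*him* is a pronoun, so Principle B applies: it must be free in its binding domain.
Binding domain of *him₄*: the embedded TP, whose subject is Mateo₂.
*Rohan₁* c-commands the pronoun but from outside its binding domain, and is not c-commanded by it → coindexation permitted.
*Mateo₂* c-commands the pronoun within its binding domain → coindexation would violate Principle B.
*Diego₃* and the pronoun do not c-command one another → neither Principle B nor Principle C is at stake; coindexation permitted.

{1, 3}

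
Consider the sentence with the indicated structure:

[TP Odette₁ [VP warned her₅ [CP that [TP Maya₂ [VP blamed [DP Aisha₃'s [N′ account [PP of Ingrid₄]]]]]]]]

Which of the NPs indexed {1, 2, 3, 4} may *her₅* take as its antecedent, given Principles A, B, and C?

*her* is a pronoun, so Principle B applies: it must be free in its binding domain.
Binding domain of *her₅*: the matrix TP, whose subject is Odette₁.
*Odette₁* c-commands the pronoun within its binding domain → coindexation would violate Principle B.
*Maya₂*: the pronoun c-commands this R-expression → coindexation would violate Principle C on *Maya₂*.
*Aisha₃*: the pronoun c-commands this R-expression → coindexation would violate Principle C on *Aisha₃*.
*Ingrid₄*: the pronoun c-commands this R-expression → coindexation would violate Principle C on *Ingrid₄*.

none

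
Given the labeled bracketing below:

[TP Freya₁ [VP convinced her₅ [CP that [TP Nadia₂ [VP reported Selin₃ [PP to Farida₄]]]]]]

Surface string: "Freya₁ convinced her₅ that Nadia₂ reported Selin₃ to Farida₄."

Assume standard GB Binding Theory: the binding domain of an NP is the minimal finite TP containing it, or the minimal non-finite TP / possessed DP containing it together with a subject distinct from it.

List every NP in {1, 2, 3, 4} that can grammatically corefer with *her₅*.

*her* is a pronoun, so Principle B applies: it must be free in its binding domain.
Binding domain of *her₅*: the matrix TP, whose subject is Freya₁.
*Freya₁* c-commands the pronoun within its binding domain → coindexation would violate Principle B.
*Nadia₂*: the pronoun c-commands this R-expression → coindexation would violate Principle C on *Nadia₂*.
*Selin₃*: the pronoun c-commands this R-expression → coindexation would violate Principle C on *Selin₃*.
*Farida₄*: the pronoun c-commands this R-expression → coindexation would violate Principle C on *Farida₄*.

none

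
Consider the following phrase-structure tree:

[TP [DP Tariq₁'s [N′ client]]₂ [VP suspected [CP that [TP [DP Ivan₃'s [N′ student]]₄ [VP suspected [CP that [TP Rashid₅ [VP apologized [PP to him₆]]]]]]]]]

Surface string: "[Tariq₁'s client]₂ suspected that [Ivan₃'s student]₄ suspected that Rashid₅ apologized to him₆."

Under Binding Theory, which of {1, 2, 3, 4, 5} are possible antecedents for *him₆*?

{1, 2, 3, 4}

*him* is a pronoun, so Principle B applies: it must be free in its binding domain.
Binding domain of *him₆*: the embedded TP, whose subject is Rashid₅.
*Tariq₁* and the pronoun do not c-command one another → neither Principle B nor Principle C is at stake; coindexation permitted.
*[Tariq₁'s client]₂* c-commands the pronoun but from outside its binding domain, and is not c-commanded by it → coindexation permitted.
*Ivan₃* and the pronoun do not c-command one another → neither Principle B nor Principle C is at stake; coindexation permitted.
*[Ivan₃'s student]₄* c-commands the pronoun but from outside its binding domain, and is not c-commanded by it → coindexation permitted.
*Rashid₅* c-commands the pronoun within its binding domain → coindexation would violate Principle B.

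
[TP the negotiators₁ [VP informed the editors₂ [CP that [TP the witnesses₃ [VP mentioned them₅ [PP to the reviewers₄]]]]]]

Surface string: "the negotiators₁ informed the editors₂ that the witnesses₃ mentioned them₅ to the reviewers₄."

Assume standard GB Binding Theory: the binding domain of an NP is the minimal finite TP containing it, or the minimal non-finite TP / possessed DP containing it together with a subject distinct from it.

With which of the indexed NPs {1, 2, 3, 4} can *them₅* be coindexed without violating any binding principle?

{1, 2}

*them* is a pronoun, so Principle B applies: it must be free in its binding domain.
Binding domain of *them₅*: the embedded TP, whose subject is the witnesses₃.
*the negotiators₁* c-commands the pronoun but from outside its binding domain, and is not c-commanded by it → coindexation permitted.
*the editors₂* c-commands the pronoun but from outside its binding domain, and is not c-commanded by it → coindexation permitted.
*the witnesses₃* c-commands the pronoun within its binding domain → coindexation would violate Principle B.
*the reviewers₄*: the pronoun c-commands this R-expression → coindexation would violate Principle C on *the reviewers₄*.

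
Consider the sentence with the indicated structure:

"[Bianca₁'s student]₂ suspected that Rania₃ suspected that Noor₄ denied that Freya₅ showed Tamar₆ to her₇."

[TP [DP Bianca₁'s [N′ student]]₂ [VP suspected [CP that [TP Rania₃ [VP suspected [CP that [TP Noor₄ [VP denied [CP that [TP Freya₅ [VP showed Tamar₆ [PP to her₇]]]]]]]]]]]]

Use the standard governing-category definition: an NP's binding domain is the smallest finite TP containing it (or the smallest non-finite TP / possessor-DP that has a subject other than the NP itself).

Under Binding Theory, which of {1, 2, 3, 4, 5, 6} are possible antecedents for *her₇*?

*her* is a pronoun, so Principle B applies: it must be free in its binding domain.
Binding domain of *her₇*: the embedded TP, whose subject is Freya₅.
*Bianca₁* and the pronoun do not c-command one another → neither Principle B nor Principle C is at stake; coindexation permitted.
*[Bianca₁'s student]₂* c-commands the pronoun but from outside its binding domain, and is not c-commanded by it → coindexation permitted.
*Rania₃* c-commands the pronoun but from outside its binding domain, and is not c-commanded by it → coindexation permitted.
*Noor₄* c-commands the pronoun but from outside its binding domain, and is not c-commanded by it → coindexation permitted.
*Freya₅* c-commands the pronoun within its binding domain → coindexation would violate Principle B.
*Tamar₆* c-commands the pronoun within its binding domain → coindexation would violate Principle B.

{1, 2, 3, 4}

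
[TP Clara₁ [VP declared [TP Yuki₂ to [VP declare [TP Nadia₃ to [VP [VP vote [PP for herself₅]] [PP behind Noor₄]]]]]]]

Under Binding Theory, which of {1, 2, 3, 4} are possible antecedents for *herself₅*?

*herself* is an anaphor, so Principle A applies: it must be bound in its binding domain.
Binding domain of *herself₅*: the embedded TP, whose subject is Nadia₃.
*Clara₁* c-commands the anaphor but is outside its binding domain → cannot satisfy Principle A.
*Yuki₂* c-commands the anaphor but is outside its binding domain → cannot satisfy Principle A.
*Nadia₃* c-commands the anaphor within its binding domain → licit binder.
*Noor₄* does not c-command the anaphor → cannot bind it.

{3}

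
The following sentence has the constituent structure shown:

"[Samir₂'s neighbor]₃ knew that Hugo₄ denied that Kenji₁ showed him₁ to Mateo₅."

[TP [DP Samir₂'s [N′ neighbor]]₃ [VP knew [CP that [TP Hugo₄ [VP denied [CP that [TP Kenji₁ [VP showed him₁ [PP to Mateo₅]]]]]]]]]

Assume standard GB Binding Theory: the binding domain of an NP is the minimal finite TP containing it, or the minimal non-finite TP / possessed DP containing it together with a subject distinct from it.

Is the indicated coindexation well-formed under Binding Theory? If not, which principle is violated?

Principle B

The two coindexed NPs are *Kenji₁* and *him₁*.
*him₁* is a pronoun. Its binding domain is the embedded TP, whose subject is Kenji₁.
*Kenji₁* c-commands it within that domain and carries the same index.
The pronoun is locally bound → Principle B violation.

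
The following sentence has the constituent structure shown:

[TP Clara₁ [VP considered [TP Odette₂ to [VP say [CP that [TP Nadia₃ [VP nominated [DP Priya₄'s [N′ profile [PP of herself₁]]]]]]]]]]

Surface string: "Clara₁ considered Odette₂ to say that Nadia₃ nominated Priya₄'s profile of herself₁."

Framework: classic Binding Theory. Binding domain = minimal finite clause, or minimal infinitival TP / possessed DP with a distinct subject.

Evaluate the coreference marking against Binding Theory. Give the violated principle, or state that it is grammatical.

The two coindexed NPs are *Clara₁* and *herself₁*.
*herself₁* is an anaphor. Principle A requires it to be bound within its binding domain — the possessed DP, whose subject is Priya₄.
Within that domain it is c-commanded by *Priya₄*, which does not share its index.
*Clara₁* does c-command the anaphor, but from outside its binding domain.
The anaphor is unbound in its domain → Principle A violation.

Principle A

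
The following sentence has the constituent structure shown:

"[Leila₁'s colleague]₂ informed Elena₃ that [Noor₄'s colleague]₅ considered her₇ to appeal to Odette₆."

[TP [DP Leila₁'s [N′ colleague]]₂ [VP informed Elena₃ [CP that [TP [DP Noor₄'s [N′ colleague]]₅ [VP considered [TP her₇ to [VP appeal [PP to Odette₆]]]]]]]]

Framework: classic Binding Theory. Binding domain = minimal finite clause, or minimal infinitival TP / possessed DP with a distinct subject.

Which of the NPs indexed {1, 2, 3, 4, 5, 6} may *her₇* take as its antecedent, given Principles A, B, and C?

*her* is a pronoun, so Principle B applies: it must be free in its binding domain.
Binding domain of *her₇*: the embedded TP, whose subject is [Noor₄'s colleague]₅.
*Leila₁* and the pronoun do not c-command one another → neither Principle B nor Principle C is at stake; coindexation permitted.
*[Leila₁'s colleague]₂* c-commands the pronoun but from outside its binding domain, and is not c-commanded by it → coindexation permitted.
*Elena₃* c-commands the pronoun but from outside its binding domain, and is not c-commanded by it → coindexation permitted.
*Noor₄* and the pronoun do not c-command one another → neither Principle B nor Principle C is at stake; coindexation permitted.
*[Noor₄'s colleague]₅* c-commands the pronoun within its binding domain → coindexation would violate Principle B.
*Odette₆*: the pronoun c-commands this R-expression → coindexation would violate Principle C on *Odette₆*.

{1, 2, 3, 4}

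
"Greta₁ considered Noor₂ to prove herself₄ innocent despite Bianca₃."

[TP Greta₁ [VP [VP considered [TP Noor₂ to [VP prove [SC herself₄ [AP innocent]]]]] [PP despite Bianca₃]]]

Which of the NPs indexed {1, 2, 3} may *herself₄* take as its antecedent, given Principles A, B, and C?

*herself* is an anaphor, so Principle A applies: it must be bound in its binding domain.
Binding domain of *herself₄*: the embedded TP, whose subject is Noor₂.
*Greta₁* c-commands the anaphor but is outside its binding domain → cannot satisfy Principle A.
*Noor₂* c-commands the anaphor within its binding domain → licit binder.
*Bianca₃* does not c-command the anaphor → cannot bind it.

{2}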